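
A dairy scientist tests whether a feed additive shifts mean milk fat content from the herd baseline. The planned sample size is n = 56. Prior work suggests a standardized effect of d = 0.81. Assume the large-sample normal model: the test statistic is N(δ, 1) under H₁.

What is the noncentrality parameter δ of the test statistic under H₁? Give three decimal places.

δ ≈ 6.061

δ = d·√n = 0.81 × √56 = 6.0615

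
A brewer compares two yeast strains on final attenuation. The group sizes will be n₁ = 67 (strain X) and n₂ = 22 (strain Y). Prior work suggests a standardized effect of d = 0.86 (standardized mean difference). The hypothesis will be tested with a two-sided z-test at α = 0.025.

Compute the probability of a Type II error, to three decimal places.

Noncentrality parameter: δ = d / √(1/n₁ + 1/n₂) = 0.86 / √(1/67 + 1/22) = 3.4999
Critical value for a two-sided test at α = 0.025: z_{α/2} = 2.241.
Power = Φ(δ − 2.241) + Φ(−δ − 2.241) = Φ(1.258) + Φ(-5.741) = 0.8959 + 0.0000 = 0.8959.
Type II error: β = 1 − power = 1 − 0.8959 = 0.1041.

β ≈ 0.104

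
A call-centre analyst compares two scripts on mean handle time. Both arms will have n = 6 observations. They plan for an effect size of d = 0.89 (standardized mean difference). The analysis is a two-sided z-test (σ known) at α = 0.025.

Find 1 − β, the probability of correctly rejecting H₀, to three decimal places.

Power ≈ 0.242

Noncentrality parameter: δ = d·√(n/2) = 0.89 × √(6/2) = 1.5415
Two-sided α = 0.025 → critical value z_{0.0125} = 2.241.
Power = Φ(δ − 2.241) + Φ(−δ − 2.241) = Φ(-0.700) + Φ(-3.783) = 0.2420 + 0.0001 = 0.2421.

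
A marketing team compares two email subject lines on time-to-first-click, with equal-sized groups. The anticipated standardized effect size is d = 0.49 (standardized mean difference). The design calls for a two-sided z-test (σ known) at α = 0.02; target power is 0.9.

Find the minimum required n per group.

For power 0.9 need Φ(δ − z_{0.01}) = 0.9, so δ = z_{0.01} + z_{0.10} = 2.326 + 1.282 = 3.608.
(Ignoring the negligible lower-tail rejection probability gives the usual closed-form inversion.)
δ = d·√(n/2) ⇒ n = 2(δ/d)² = 2 × (3.608 / 0.49)² = 108.43.
Round up to the next whole unit.

n = 109 per group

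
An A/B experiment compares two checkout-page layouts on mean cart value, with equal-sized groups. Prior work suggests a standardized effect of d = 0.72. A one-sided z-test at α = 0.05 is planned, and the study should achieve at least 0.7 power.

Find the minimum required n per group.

For power 0.7 need Φ(δ − z_{0.05}) = 0.7, so δ = z_{0.05} + z_{0.30} = 1.645 + 0.524 = 2.169.
δ = d·√(n/2) ⇒ n = 2(δ/d)² = 2 × (2.169 / 0.72)² = 18.15.
Rounding up, n = 19 per group.

n = 19 per group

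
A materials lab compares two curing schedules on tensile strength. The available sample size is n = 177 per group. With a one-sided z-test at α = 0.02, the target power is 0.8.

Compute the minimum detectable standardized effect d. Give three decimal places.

Required noncentrality: δ = z_{0.02} + z_{0.20} = 2.054 + 0.842 = 2.895.
δ = d·√(n/2) ⇒ d = δ/√(n/2) = 2.895/√(177/2) = 0.3078.

d ≈ 0.308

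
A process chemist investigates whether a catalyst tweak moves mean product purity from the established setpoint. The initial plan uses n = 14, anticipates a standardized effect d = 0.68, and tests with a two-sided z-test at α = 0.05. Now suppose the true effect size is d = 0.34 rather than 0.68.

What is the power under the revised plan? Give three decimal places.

With d = 0.34: δ = d·√n = 0.34 × √14 = 1.2722. Critical value z_{0.025} = 1.960.
Revised power = Φ(δ − 1.960) + Φ(−δ − 1.960) = Φ(-0.688) + Φ(-3.232) = 0.2458 + 0.0006 = 0.2464.

Power ≈ 0.246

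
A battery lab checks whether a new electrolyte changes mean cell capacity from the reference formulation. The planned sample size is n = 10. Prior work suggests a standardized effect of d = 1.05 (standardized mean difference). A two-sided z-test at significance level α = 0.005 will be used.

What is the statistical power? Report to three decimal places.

Noncentrality parameter: δ = d·√n = 1.05 × √10 = 3.3204
Two-sided α = 0.005 → critical value z_{0.0025} = 2.807.
Power = Φ(δ − 2.807) + Φ(−δ − 2.807) = Φ(0.513) + Φ(-6.127) = 0.6961 + 0.0000 = 0.6961.

Power ≈ 0.696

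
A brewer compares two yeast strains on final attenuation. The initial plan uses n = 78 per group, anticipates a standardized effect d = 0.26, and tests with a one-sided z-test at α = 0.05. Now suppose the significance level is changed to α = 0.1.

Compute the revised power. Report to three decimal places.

Power ≈ 0.634

δ = d·√(n/2) = 0.26 × √(78/2) = 1.6237 (unchanged). New critical value: z_{0.1} = 1.282.
Revised power = P(Z > 1.282 − δ) = Φ(0.342) = 0.6339.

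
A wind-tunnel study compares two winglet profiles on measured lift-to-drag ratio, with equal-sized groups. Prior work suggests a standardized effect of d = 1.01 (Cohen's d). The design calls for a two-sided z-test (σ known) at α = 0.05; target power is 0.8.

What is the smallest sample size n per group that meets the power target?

n = 16 per group

Set Φ(δ − 1.960) = 0.8; then δ − 1.960 = Φ⁻¹(0.8) = 0.842, giving δ = 2.802.
(For δ > 0 the lower-tail rejection region contributes negligibly to power, so the one-term inversion is standard.)
δ = d·√(n/2) ⇒ n = 2(δ/d)² = 2 × (2.802 / 1.01)² = 15.39.
Round up to the next whole unit.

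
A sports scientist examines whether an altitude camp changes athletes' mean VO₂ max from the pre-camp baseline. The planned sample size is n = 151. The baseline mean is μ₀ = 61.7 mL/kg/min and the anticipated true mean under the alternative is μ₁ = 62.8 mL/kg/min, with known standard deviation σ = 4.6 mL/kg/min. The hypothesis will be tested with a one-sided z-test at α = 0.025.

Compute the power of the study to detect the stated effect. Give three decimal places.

Power ≈ 0.836

Standardized effect: d = |μ₁ − μ₀| / σ = |62.8 − 61.7| / 4.6 = 0.2391
Noncentrality parameter: δ = d·√n = 0.2391 × √151 = 2.9385
Critical value for a one-sided test at α = 0.025: z_α = 1.960.
Power = Φ(δ − 1.960) = Φ(0.979) = 0.8361.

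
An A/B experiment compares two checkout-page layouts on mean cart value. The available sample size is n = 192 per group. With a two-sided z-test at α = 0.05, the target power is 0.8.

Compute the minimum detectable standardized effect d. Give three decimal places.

d ≈ 0.286

Required noncentrality: δ = z_{0.025} + z_{0.20} = 1.960 + 0.842 = 2.802.
(Lower-tail contribution to power is negligible for δ > 0.)
δ = d·√(n/2) ⇒ d = δ/√(n/2) = 2.802/√(192/2) = 0.2859.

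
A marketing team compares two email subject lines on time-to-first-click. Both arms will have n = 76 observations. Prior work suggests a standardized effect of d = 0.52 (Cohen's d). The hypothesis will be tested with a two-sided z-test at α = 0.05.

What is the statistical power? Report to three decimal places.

Power ≈ 0.894

Noncentrality parameter: λ = d·√(n/2) = 0.52 × √(76/2) = 3.2055
Two-sided α = 0.05 → critical value z_{0.025} = 1.960.
Power = Φ(λ − 1.960) + Φ(−λ − 1.960) = Φ(1.246) + Φ(-5.165) = 0.8935 + 0.0000 = 0.8935.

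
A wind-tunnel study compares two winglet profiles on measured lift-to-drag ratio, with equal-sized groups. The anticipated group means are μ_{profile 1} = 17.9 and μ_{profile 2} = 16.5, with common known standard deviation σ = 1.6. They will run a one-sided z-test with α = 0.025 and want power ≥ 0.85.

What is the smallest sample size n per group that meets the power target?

n = 24 per group

Standardized effect: d = |μ_{profile 1} − μ_{profile 2}| / σ = |17.9 − 16.5| / 1.6 = 0.8750
For power 0.85 need Φ(δ − z_{0.025}) = 0.85, so δ = z_{0.025} + z_{0.15} = 1.960 + 1.036 = 2.996.
δ = d·√(n/2) ⇒ n = 2(δ/d)² = 2 × (2.996 / 0.8750)² = 23.45.
Rounding up, n = 24 per group.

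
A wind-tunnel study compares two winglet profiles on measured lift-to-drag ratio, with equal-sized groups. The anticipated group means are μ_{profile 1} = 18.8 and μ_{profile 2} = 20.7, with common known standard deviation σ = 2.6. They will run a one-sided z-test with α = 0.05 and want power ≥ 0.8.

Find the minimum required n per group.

n = 24 per group

Standardized effect: d = |μ_{profile 1} − μ_{profile 2}| / σ = |18.8 − 20.7| / 2.6 = 0.7308
For power 0.8 need Φ(δ − z_{0.05}) = 0.8, so δ = z_{0.05} + z_{0.20} = 1.645 + 0.842 = 2.486.
δ = d·√(n/2) ⇒ n = 2(δ/d)² = 2 × (2.486 / 0.7308)² = 23.15.
Rounding up, n = 24 per group.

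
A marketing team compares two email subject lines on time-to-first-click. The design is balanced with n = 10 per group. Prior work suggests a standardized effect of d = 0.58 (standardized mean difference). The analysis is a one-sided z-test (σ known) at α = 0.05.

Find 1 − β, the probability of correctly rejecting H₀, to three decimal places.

Noncentrality parameter: λ = d·√(n/2) = 0.58 × √(10/2) = 1.2969
One-sided α = 0.05 → critical value z_{0.05} = 1.645.
Power = P(Z > 1.645 − λ) = Φ(-0.348) = 0.3639.

Power ≈ 0.364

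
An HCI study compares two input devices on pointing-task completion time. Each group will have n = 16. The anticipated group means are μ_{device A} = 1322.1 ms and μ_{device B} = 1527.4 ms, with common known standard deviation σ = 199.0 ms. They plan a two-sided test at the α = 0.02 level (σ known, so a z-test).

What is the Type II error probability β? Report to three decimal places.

β ≈ 0.277

Standardized effect: d = |μ_{device A} − μ_{device B}| / σ = |1322.1 − 1527.4| / 199.0 = 1.0317
Noncentrality parameter: δ = d·√(n/2) = 1.0317 × √(16/2) = 2.9180
Critical value for a two-sided test at α = 0.02: z_{α/2} = 2.326.
Power = Φ(δ − 2.326) + Φ(−δ − 2.326) = Φ(0.592) + Φ(-5.244) = 0.7229 + 0.0000 = 0.7229.
Type II error: β = 1 − power = 1 − 0.7229 = 0.2771.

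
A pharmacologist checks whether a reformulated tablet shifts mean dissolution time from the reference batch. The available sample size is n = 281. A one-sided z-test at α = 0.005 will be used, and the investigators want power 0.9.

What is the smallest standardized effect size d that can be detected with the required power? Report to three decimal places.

Required noncentrality: δ = z_{0.005} + z_{0.10} = 2.576 + 1.282 = 3.857.
δ = d·√n ⇒ d = δ/√n = 3.857/√281 = 0.2301.

d ≈ 0.230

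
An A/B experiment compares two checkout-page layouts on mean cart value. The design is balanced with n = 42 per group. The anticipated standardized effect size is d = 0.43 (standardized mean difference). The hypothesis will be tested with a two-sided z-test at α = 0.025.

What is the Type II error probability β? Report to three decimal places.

Noncentrality parameter: δ = d·√(n/2) = 0.43 × √(42/2) = 1.9705
Two-sided α = 0.025 → critical value z_{0.0125} = 2.241.
Power = Φ(δ − 2.241) + Φ(−δ − 2.241) = Φ(-0.271) + Φ(-4.212) = 0.3932 + 0.0000 = 0.3932.
Type II error: β = 1 − power = 1 − 0.3932 = 0.6068.

β ≈ 0.607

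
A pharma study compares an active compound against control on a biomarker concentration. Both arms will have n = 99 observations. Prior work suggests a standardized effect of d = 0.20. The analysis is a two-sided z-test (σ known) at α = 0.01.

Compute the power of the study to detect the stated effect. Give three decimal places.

Power ≈ 0.121

Noncentrality parameter: δ = d·√(n/2) = 0.20 × √(99/2) = 1.4071
Critical value for a two-sided test at α = 0.01: z_{α/2} = 2.576.
Power = Φ(δ − 2.576) + Φ(−δ − 2.576) = Φ(-1.169) + Φ(-3.983) = 0.1213 + 0.0000 = 0.1213.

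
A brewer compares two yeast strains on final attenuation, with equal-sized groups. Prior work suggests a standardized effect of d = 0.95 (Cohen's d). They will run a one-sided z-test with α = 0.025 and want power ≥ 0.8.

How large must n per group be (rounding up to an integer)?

n = 18 per group

For power 0.8 need Φ(δ − z_{0.025}) = 0.8, so δ = z_{0.025} + z_{0.20} = 1.960 + 0.842 = 2.802.
δ = d·√(n/2) ⇒ n = 2(δ/d)² = 2 × (2.802 / 0.95)² = 17.39.
Rounding up, n = 18 per group.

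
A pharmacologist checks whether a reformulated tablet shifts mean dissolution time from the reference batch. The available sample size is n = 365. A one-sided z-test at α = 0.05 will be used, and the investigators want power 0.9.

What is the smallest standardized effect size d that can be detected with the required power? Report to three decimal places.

Need Φ(δ − 1.645) = 0.9, so δ = 1.645 + 1.282 = 2.926.
δ = d·√n ⇒ d = δ/√n = 2.926/√365 = 0.1532.

d ≈ 0.153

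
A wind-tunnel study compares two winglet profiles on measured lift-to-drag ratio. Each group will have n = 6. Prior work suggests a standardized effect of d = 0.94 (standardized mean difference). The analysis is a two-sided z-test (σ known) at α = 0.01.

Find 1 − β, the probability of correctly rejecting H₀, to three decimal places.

Power ≈ 0.172

Noncentrality parameter: λ = d·√(n/2) = 0.94 × √(6/2) = 1.6281
Two-sided α = 0.01 → critical value z_{0.005} = 2.576.
Power = Φ(λ − 2.576) + Φ(−λ − 2.576) = Φ(-0.948) + Φ(-4.204) = 0.1716 + 0.0000 = 0.1717.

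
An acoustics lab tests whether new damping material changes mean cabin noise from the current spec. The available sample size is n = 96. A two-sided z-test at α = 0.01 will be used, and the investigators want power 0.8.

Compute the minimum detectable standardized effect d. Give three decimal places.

Need Φ(δ − 2.576) = 0.8, so δ = 2.576 + 0.842 = 3.417.
(The second rejection-region term Φ(−δ − z_{α/2}) is negligible and dropped.)
δ = d·√n ⇒ d = δ/√n = 3.417/√96 = 0.3488.

d ≈ 0.349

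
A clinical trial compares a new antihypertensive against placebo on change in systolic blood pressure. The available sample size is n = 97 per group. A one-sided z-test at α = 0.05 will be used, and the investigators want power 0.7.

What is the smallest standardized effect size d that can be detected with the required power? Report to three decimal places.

d ≈ 0.311

Need Φ(δ − 1.645) = 0.7, so δ = 1.645 + 0.524 = 2.169.
δ = d·√(n/2) ⇒ d = δ/√(n/2) = 2.169/√(97/2) = 0.3115.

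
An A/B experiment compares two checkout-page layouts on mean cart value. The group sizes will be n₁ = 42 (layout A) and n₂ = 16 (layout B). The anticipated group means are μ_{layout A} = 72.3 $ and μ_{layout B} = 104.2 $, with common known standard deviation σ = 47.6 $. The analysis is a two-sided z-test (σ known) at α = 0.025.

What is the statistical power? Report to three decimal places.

Power ≈ 0.516

Standardized effect: d = |μ_{layout A} − μ_{layout B}| / σ = |72.3 − 104.2| / 47.6 = 0.6702
Noncentrality parameter: δ = d / √(1/n₁ + 1/n₂) = 0.6702 / √(1/42 + 1/16) = 2.2812
Two-sided α = 0.025 → critical value z_{0.0125} = 2.241.
Power = Φ(δ − 2.241) + Φ(−δ − 2.241) = Φ(0.040) + Φ(-4.523) = 0.5159 + 0.0000 = 0.5159.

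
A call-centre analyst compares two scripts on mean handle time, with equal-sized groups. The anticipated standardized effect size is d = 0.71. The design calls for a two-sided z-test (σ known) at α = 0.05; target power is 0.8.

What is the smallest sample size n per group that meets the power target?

For power 0.8 need Φ(δ − z_{0.025}) = 0.8, so δ = z_{0.025} + z_{0.20} = 1.960 + 0.842 = 2.802.
(Ignoring the negligible lower-tail rejection probability gives the usual closed-form inversion.)
δ = d·√(n/2) ⇒ n = 2(δ/d)² = 2 × (2.802 / 0.71)² = 31.14.
Round up to the next whole unit.

n = 32 per group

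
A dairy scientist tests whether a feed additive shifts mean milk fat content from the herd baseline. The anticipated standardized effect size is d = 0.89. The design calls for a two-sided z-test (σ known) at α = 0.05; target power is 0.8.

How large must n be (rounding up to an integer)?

Set Φ(δ − 1.960) = 0.8; then δ − 1.960 = Φ⁻¹(0.8) = 0.842, giving δ = 2.802.
(For δ > 0 the lower-tail rejection region contributes negligibly to power, so the one-term inversion is standard.)
δ = d·√n ⇒ n = (δ/d)² = (2.802 / 0.89)² = 9.91.
Round up to the next whole unit.

n = 10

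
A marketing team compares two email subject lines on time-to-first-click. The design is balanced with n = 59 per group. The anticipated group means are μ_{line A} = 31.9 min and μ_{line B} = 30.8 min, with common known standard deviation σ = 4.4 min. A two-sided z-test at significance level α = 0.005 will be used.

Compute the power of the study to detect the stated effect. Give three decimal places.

Power ≈ 0.074

Standardized effect: d = |μ_{line A} − μ_{line B}| / σ = |31.9 − 30.8| / 4.4 = 0.2500
Noncentrality parameter: λ = d·√(n/2) = 0.2500 × √(59/2) = 1.3578
Two-sided α = 0.005 → critical value z_{0.0025} = 2.807.
Power = Φ(λ − 2.807) + Φ(−λ − 2.807) = Φ(-1.449) + Φ(-4.165) = 0.0736 + 0.0000 = 0.0737.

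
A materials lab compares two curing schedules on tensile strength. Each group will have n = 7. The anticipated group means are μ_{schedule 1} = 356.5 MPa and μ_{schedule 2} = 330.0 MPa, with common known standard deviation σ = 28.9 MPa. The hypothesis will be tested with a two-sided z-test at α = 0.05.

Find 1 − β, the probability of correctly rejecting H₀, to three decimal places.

Power ≈ 0.404

Standardized effect: d = |μ_{schedule 1} − μ_{schedule 2}| / σ = |356.5 − 330.0| / 28.9 = 0.9170
Noncentrality parameter: δ = d·√(n/2) = 0.9170 × √(7/2) = 1.7155
Critical value for a two-sided test at α = 0.05: z_{α/2} = 1.960.
Power = Φ(δ − 1.960) + Φ(−δ − 1.960) = Φ(-0.244) + Φ(-3.675) = 0.4034 + 0.0001 = 0.4035.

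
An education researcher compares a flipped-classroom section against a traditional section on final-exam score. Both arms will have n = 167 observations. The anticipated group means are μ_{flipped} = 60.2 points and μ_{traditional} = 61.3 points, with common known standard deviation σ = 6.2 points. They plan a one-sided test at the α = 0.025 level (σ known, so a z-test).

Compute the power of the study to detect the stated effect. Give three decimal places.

Power ≈ 0.367

Standardized effect: d = |μ_{flipped} − μ_{traditional}| / σ = |60.2 − 61.3| / 6.2 = 0.1774
Noncentrality parameter: δ = d·√(n/2) = 0.1774 × √(167/2) = 1.6212
One-sided α = 0.025 → critical value z_{0.025} = 1.960.
Power = Φ(δ − 1.960) = Φ(-0.339) = 0.3674.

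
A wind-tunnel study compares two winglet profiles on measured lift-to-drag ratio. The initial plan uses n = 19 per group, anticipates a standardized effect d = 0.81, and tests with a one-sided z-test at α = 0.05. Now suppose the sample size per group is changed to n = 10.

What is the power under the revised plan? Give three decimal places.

With n = 10 per group: δ = d·√(n/2) = 0.81 × √(10/2) = 1.8112. Critical value z_{0.05} = 1.645.
Revised power = P(Z > 1.645 − δ) = Φ(0.166) = 0.5661.

Power ≈ 0.566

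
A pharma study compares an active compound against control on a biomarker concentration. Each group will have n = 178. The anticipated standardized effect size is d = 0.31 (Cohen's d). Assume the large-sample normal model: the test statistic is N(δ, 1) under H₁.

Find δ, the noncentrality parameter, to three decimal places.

δ = d·√(n/2) = 0.31 × √(178/2) = 2.9245

δ ≈ 2.925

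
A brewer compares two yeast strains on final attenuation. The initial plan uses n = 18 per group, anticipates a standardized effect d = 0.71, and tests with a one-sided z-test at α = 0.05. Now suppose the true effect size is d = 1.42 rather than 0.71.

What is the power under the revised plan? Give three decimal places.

With d = 1.42: δ = d·√(n/2) = 1.42 × √(18/2) = 4.2600. Critical value z_{0.05} = 1.645.
Revised power = P(Z > 1.645 − δ) = Φ(2.615) = 0.9955.

Power ≈ 0.996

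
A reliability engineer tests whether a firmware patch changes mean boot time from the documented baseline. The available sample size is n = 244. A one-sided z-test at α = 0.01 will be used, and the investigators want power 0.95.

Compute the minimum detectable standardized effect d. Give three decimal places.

Need Φ(δ − 2.326) = 0.95, so δ = 2.326 + 1.645 = 3.971.
δ = d·√n ⇒ d = δ/√n = 3.971/√244 = 0.2542.

d ≈ 0.254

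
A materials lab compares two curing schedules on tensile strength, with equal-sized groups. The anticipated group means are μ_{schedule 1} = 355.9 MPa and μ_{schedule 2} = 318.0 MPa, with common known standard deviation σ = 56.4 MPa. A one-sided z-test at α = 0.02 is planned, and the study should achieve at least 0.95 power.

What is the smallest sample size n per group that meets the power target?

Standardized effect: d = |μ_{schedule 1} − μ_{schedule 2}| / σ = |355.9 − 318.0| / 56.4 = 0.6720
For power 0.95 need Φ(δ − z_{0.02}) = 0.95, so δ = z_{0.02} + z_{0.05} = 2.054 + 1.645 = 3.699.
δ = d·√(n/2) ⇒ n = 2(δ/d)² = 2 × (3.699 / 0.6720)² = 60.59.
Round up to the next whole unit.

n = 61 per group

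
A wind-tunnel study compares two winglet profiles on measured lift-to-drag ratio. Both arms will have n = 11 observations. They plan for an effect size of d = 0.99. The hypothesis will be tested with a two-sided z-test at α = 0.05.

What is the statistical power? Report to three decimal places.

Power ≈ 0.641

Noncentrality parameter: δ = d·√(n/2) = 0.99 × √(11/2) = 2.3218
Critical value for a two-sided test at α = 0.05: z_{α/2} = 1.960.
Power = Φ(δ − 1.960) + Φ(−δ − 1.960) = Φ(0.362) + Φ(-4.282) = 0.6412 + 0.0000 = 0.6413.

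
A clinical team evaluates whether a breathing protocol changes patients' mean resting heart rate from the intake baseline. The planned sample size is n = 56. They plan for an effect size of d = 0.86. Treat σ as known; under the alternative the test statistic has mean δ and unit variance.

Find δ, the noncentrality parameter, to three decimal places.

δ ≈ 6.436

The noncentrality parameter scales effect size by the design's sample-size factor: δ = d·√n = 0.86 × √56 = 6.4357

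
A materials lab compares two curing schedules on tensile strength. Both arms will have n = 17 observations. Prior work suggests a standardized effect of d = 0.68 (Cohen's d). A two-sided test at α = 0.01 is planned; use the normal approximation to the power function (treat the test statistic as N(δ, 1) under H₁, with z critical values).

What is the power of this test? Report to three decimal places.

Power ≈ 0.276

Noncentrality parameter: δ = d·√(n/2) = 0.68 × √(17/2) = 1.9825
Two-sided α = 0.01 → critical value z_{0.005} = 2.576.
Power = Φ(δ − 2.576) + Φ(−δ − 2.576) = Φ(-0.593) + Φ(-4.558) = 0.2765 + 0.0000 = 0.2765.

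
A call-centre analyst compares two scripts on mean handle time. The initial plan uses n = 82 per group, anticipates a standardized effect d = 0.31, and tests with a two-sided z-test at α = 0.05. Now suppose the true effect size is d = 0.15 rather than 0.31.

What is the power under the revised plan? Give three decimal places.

With d = 0.15: δ = d·√(n/2) = 0.15 × √(82/2) = 0.9605. Critical value z_{0.025} = 1.960.
Revised power = Φ(δ − 1.960) + Φ(−δ − 1.960) = Φ(-0.999) + Φ(-2.920) = 0.1588 + 0.0017 = 0.1605.

Power ≈ 0.161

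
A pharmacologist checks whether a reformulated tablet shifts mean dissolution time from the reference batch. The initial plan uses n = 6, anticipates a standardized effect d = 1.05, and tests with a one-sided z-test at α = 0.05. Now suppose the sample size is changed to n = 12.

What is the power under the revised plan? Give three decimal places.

Power ≈ 0.977

With n = 12: δ = d·√n = 1.05 × √12 = 3.6373. Critical value z_{0.05} = 1.645.
Revised power = P(Z > 1.645 − δ) = Φ(1.992) = 0.9768.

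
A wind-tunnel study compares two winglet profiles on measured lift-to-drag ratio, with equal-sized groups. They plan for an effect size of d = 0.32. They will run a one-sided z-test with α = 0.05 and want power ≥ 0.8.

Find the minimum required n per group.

n = 121 per group

For power 0.8 need Φ(δ − z_{0.05}) = 0.8, so δ = z_{0.05} + z_{0.20} = 1.645 + 0.842 = 2.486.
δ = d·√(n/2) ⇒ n = 2(δ/d)² = 2 × (2.486 / 0.32)² = 120.75.
Rounding up, n = 121 per group.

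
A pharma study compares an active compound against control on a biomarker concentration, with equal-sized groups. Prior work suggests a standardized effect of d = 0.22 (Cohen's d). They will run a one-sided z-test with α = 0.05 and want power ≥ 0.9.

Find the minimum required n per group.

Set Φ(δ − 1.645) = 0.9; then δ − 1.645 = Φ⁻¹(0.9) = 1.282, giving δ = 2.926.
δ = d·√(n/2) ⇒ n = 2(δ/d)² = 2 × (2.926 / 0.22)² = 353.88.
Rounding up, n = 354 per group.

n = 354 per group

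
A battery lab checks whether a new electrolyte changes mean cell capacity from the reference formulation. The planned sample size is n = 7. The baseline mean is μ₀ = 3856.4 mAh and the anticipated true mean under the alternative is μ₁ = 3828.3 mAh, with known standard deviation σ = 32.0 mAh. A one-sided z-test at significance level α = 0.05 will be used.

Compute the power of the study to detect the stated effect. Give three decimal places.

Power ≈ 0.751

Standardized effect: d = |μ₁ − μ₀| / σ = |3828.3 − 3856.4| / 32.0 = 0.8781
Noncentrality parameter: δ = d·√n = 0.8781 × √7 = 2.3233
One-sided α = 0.05 → critical value z_{0.05} = 1.645.
Power = P(Z > 1.645 − δ) = Φ(0.678) = 0.7513.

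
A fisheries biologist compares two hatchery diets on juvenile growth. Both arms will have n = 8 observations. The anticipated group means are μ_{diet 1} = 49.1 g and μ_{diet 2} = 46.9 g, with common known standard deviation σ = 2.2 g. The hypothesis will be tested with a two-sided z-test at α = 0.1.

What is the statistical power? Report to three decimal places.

Power ≈ 0.639

Standardized effect: d = |μ_{diet 1} − μ_{diet 2}| / σ = |49.1 − 46.9| / 2.2 = 1.0000
Noncentrality parameter: δ = d·√(n/2) = 1.0000 × √(8/2) = 2.0000
Two-sided α = 0.1 → critical value z_{0.05} = 1.645.
Power = Φ(δ − 1.645) + Φ(−δ − 1.645) = Φ(0.355) + Φ(-3.645) = 0.6388 + 0.0001 = 0.6389.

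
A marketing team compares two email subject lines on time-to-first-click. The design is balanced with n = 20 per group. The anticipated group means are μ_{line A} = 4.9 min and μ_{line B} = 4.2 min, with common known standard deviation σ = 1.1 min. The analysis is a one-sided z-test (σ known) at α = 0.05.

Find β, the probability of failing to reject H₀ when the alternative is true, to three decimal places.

Standardized effect: d = |μ_{line A} − μ_{line B}| / σ = |4.9 − 4.2| / 1.1 = 0.6364
Noncentrality parameter: δ = d·√(n/2) = 0.6364 × √(20/2) = 2.0124
Critical value for a one-sided test at α = 0.05: z_α = 1.645.
Power = Φ(δ − 1.645) = Φ(0.368) = 0.6434.
Type II error: β = 1 − power = 1 − 0.6434 = 0.3566.

β ≈ 0.357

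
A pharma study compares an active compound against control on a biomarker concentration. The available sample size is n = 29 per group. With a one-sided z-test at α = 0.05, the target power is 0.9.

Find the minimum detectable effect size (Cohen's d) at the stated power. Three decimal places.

d ≈ 0.769

Required noncentrality: δ = z_{0.05} + z_{0.10} = 1.645 + 1.282 = 2.926.
δ = d·√(n/2) ⇒ d = δ/√(n/2) = 2.926/√(29/2) = 0.7685.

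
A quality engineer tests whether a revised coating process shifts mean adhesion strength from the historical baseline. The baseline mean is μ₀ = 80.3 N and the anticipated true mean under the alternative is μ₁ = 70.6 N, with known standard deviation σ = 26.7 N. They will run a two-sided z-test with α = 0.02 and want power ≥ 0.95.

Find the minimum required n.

n = 120

Standardized effect: d = |μ₁ − μ₀| / σ = |70.6 − 80.3| / 26.7 = 0.3633
For power 0.95 need Φ(δ − z_{0.01}) = 0.95, so δ = z_{0.01} + z_{0.05} = 2.326 + 1.645 = 3.971.
(For δ > 0 the lower-tail rejection region contributes negligibly to power, so the one-term inversion is standard.)
δ = d·√n ⇒ n = (δ/d)² = (3.971 / 0.3633)² = 119.49.
Rounding up, n = 120.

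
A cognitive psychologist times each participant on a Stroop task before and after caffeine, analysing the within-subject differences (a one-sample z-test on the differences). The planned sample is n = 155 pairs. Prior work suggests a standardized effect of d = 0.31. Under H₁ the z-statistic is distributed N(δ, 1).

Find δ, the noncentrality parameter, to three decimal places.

δ = d·√n = 0.31 × √155 = 3.8595

δ ≈ 3.859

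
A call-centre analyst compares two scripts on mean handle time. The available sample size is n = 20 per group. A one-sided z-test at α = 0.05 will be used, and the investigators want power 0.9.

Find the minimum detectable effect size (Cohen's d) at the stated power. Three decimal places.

d ≈ 0.925

Need Φ(δ − 1.645) = 0.9, so δ = 1.645 + 1.282 = 2.926.
δ = d·√(n/2) ⇒ d = δ/√(n/2) = 2.926/√(20/2) = 0.9254.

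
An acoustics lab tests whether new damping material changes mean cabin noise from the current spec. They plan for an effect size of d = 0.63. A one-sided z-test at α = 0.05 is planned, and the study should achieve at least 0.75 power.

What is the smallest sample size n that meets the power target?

For power 0.75 need Φ(δ − z_{0.05}) = 0.75, so δ = z_{0.05} + z_{0.25} = 1.645 + 0.674 = 2.319.
δ = d·√n ⇒ n = (δ/d)² = (2.319 / 0.63)² = 13.55.
Rounding up, n = 14.

n = 14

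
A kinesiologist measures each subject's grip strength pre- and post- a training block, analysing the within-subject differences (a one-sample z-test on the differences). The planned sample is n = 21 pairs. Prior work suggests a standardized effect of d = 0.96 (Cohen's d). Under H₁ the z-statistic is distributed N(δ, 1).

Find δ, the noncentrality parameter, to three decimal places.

δ ≈ 4.399

δ = d·√n = 0.96 × √21 = 4.3993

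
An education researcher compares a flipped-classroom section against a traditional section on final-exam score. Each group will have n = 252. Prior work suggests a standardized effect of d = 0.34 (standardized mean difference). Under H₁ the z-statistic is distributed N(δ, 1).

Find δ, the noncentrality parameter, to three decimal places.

δ ≈ 3.816

The noncentrality parameter scales effect size by the design's sample-size factor: δ = d·√(n/2) = 0.34 × √(252/2) = 3.8165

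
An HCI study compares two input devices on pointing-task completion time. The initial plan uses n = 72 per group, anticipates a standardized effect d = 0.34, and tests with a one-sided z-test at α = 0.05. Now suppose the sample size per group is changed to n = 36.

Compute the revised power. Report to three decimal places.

With n = 36 per group: δ = d·√(n/2) = 0.34 × √(36/2) = 1.4425. Critical value z_{0.05} = 1.645.
Revised power = Φ(δ − 1.645) = Φ(-0.202) = 0.4198.

Power ≈ 0.420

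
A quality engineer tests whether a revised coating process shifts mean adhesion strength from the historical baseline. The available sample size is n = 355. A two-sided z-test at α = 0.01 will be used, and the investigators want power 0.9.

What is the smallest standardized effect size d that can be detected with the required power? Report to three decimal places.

Need Φ(δ − 2.576) = 0.9, so δ = 2.576 + 1.282 = 3.857.
(Lower-tail contribution to power is negligible for δ > 0.)
δ = d·√n ⇒ d = δ/√n = 3.857/√355 = 0.2047.

d ≈ 0.205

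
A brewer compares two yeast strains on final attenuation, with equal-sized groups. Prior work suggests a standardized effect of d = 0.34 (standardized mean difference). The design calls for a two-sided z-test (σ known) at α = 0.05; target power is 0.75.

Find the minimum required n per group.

For power 0.75 need Φ(δ − z_{0.025}) = 0.75, so δ = z_{0.025} + z_{0.25} = 1.960 + 0.674 = 2.634.
(The Φ(−δ − z_{α/2}) term is vanishingly small for δ > 0 and is dropped in the standard sample-size formula.)
δ = d·√(n/2) ⇒ n = 2(δ/d)² = 2 × (2.634 / 0.34)² = 120.08.
Rounding up, n = 121 per group.

n = 121 per group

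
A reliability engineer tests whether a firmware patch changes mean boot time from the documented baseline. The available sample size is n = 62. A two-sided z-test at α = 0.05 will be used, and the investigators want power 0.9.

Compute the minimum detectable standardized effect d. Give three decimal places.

Required noncentrality: δ = z_{0.025} + z_{0.10} = 1.960 + 1.282 = 3.242.
(The second rejection-region term Φ(−δ − z_{α/2}) is negligible and dropped.)
δ = d·√n ⇒ d = δ/√n = 3.242/√62 = 0.4117.

d ≈ 0.412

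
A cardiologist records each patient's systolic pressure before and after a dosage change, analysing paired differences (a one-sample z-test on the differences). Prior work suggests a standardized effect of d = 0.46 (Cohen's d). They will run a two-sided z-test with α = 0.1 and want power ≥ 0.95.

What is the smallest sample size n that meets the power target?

Set Φ(δ − 1.645) = 0.95; then δ − 1.645 = Φ⁻¹(0.95) = 1.645, giving δ = 3.290.
(For δ > 0 the lower-tail rejection region contributes negligibly to power, so the one-term inversion is standard.)
δ = d·√n ⇒ n = (δ/d)² = (3.290 / 0.46)² = 51.14.
Rounding up, n = 52.

n = 52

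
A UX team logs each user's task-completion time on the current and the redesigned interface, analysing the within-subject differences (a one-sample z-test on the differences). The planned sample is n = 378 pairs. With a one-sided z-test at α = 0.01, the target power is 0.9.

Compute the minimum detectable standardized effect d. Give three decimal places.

Need Φ(δ − 2.326) = 0.9, so δ = 2.326 + 1.282 = 3.608.
δ = d·√n ⇒ d = δ/√n = 3.608/√378 = 0.1856.

d ≈ 0.186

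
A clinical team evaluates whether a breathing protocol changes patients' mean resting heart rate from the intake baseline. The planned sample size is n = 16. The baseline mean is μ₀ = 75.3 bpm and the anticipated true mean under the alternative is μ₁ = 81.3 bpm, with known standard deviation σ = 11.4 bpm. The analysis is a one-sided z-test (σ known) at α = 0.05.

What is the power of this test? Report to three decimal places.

Standardized effect: d = |μ₁ − μ₀| / σ = |81.3 − 75.3| / 11.4 = 0.5263
Noncentrality parameter: δ = d·√n = 0.5263 × √16 = 2.1053
One-sided α = 0.05 → critical value z_{0.05} = 1.645.
Power = Φ(δ − 1.645) = Φ(0.460) = 0.6774.

Power ≈ 0.677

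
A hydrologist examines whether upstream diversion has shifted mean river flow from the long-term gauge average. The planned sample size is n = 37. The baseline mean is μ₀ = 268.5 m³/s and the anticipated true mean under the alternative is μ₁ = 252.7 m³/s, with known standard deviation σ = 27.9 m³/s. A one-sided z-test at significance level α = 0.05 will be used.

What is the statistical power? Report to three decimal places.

Standardized effect: d = |μ₁ − μ₀| / σ = |252.7 − 268.5| / 27.9 = 0.5663
Noncentrality parameter: δ = d·√n = 0.5663 × √37 = 3.4447
Critical value for a one-sided test at α = 0.05: z_α = 1.645.
Power = Φ(δ − 1.645) = Φ(1.800) = 0.9641.

Power ≈ 0.964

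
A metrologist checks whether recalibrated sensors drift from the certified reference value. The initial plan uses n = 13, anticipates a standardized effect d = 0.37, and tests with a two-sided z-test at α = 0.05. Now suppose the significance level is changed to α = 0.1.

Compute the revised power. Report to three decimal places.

Power ≈ 0.379

δ = d·√n = 0.37 × √13 = 1.3341 (unchanged). New critical value: z_{0.05} = 1.645.
Revised power = Φ(δ − 1.645) + Φ(−δ − 1.645) = Φ(-0.311) + Φ(-2.979) = 0.3780 + 0.0014 = 0.3794.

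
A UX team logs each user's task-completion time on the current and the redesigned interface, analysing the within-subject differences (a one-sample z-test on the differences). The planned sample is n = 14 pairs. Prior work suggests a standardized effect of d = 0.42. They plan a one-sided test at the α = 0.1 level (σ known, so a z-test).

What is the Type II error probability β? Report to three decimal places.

Noncentrality parameter: δ = d·√n = 0.42 × √14 = 1.5715
One-sided α = 0.1 → critical value z_{0.1} = 1.282.
Power = P(Z > 1.282 − δ) = Φ(0.290) = 0.6141.
Type II error: β = 1 − power = 1 − 0.6141 = 0.3859.

β ≈ 0.386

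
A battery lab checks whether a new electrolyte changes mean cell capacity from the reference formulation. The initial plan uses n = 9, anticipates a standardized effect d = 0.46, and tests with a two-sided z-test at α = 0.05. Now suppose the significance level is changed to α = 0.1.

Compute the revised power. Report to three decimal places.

δ = d·√n = 0.46 × √9 = 1.3800 (unchanged). New critical value: z_{0.05} = 1.645.
Revised power = Φ(δ − 1.645) + Φ(−δ − 1.645) = Φ(-0.265) + Φ(-3.025) = 0.3956 + 0.0012 = 0.3968.

Power ≈ 0.397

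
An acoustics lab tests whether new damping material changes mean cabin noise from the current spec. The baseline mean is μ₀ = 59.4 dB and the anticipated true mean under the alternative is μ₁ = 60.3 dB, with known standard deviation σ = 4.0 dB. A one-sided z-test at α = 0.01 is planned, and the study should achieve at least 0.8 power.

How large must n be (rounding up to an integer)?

Standardized effect: d = |μ₁ − μ₀| / σ = |60.3 − 59.4| / 4.0 = 0.2250
Set Φ(δ − 2.326) = 0.8; then δ − 2.326 = Φ⁻¹(0.8) = 0.842, giving δ = 3.168.
δ = d·√n ⇒ n = (δ/d)² = (3.168 / 0.2250)² = 198.24.
Rounding up, n = 199.

n = 199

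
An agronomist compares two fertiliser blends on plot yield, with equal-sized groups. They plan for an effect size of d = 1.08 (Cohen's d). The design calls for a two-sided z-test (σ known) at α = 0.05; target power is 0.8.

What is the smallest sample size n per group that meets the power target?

n = 14 per group

Set Φ(δ − 1.960) = 0.8; then δ − 1.960 = Φ⁻¹(0.8) = 0.842, giving δ = 2.802.
(Ignoring the negligible lower-tail rejection probability gives the usual closed-form inversion.)
δ = d·√(n/2) ⇒ n = 2(δ/d)² = 2 × (2.802 / 1.08)² = 13.46.
Round up to the next whole unit.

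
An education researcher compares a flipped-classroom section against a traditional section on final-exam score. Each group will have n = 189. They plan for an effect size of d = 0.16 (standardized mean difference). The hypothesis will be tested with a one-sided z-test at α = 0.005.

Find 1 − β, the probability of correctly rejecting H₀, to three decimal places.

Noncentrality parameter: δ = d·√(n/2) = 0.16 × √(189/2) = 1.5554
Critical value for a one-sided test at α = 0.005: z_α = 2.576.
Power = Φ(δ − 2.576) = Φ(-1.020) = 0.1538.

Power ≈ 0.154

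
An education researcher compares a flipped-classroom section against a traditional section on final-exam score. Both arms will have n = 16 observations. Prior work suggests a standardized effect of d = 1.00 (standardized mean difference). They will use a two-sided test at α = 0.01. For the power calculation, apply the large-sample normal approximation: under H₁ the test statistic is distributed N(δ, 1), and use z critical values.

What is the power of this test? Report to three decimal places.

Noncentrality parameter: δ = d·√(n/2) = 1.00 × √(16/2) = 2.8284
Critical value for a two-sided test at α = 0.01: z_{α/2} = 2.576.
Power = Φ(δ − 2.576) + Φ(−δ − 2.576) = Φ(0.253) + Φ(-5.404) = 0.5997 + 0.0000 = 0.5997.

Power ≈ 0.600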